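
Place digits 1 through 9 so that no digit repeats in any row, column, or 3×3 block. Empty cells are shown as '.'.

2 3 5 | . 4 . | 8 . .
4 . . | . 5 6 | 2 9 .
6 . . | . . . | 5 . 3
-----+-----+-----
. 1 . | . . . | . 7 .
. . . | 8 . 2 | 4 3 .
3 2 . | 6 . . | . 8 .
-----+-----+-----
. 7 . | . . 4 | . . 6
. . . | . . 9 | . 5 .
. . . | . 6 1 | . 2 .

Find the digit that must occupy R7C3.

R1C6 = 7: row 1 has {2,3,4,5,8}; col 6 has {1,2,4,6,9}; box has {4,5,6} → only 7 remains.
R1C9 = 1: row 1 has {2,3,4,5,7,8}; col 9 has {3,6}; box has {2,3,5,8,9} → only 1 remains.
R2C2 = 8: row 2 has {2,4,5,6,9}; col 2 has {1,2,3,7}; box has {2,3,4,5,6} → only 8 remains.
R2C9 = 7: row 2 has {2,4,5,6,8,9}; col 9 has {1,3,6}; box has {1,2,3,5,8,9} → only 7 remains.
R3C2 = 9: row 3 has {3,5,6}; col 2 has {1,2,3,7,8}; box has {2,3,4,5,6,8} → only 9 remains.
R3C6 = 8: row 3 has {3,5,6,9}; col 6 has {1,2,4,6,7,9}; box has {4,5,6,7} → only 8 remains.
R3C8 = 4: row 3 has {3,5,6,8,9}; col 8 has {2,3,5,7,8,9}; box has {1,2,3,5,7,8,9} → only 4 remains.
R6C6 = 5: row 6 has {2,3,6,8}; col 6 has {1,2,4,6,7,8,9}; box has {2,6,8} → only 5 remains.
R6C9 = 9: row 6 has {2,3,5,6,8}; col 9 has {1,3,6,7}; box has {3,4,7,8} → only 9 remains.
R7C8 = 1: row 7 has {4,6,7}; col 8 has {2,3,4,5,7,8,9}; box has {2,5,6} → only 1 remains.
R1C4 = 9: row 1 has {1,2,3,4,5,7,8}; col 4 has {6,8}; box has {4,5,6,7,8} → only 9 remains.
R1C8 = 6: row 1 has {1,2,3,4,5,7,8,9}; col 8 has {1,2,3,4,5,7,8,9}; box has {1,2,3,4,5,7,8,9} → only 6 remains.
R2C3 = 1: row 2 has {2,4,5,6,7,8,9}; col 3 has {5}; box has {2,3,4,5,6,8,9} → only 1 remains.
R2C4 = 3: row 2 has {1,2,4,5,6,7,8,9}; col 4 has {6,8,9}; box has {4,5,6,7,8,9} → only 3 remains.
R3C3 = 7: row 3 has {3,4,5,6,8,9}; col 3 has {1,5}; box has {1,2,3,4,5,6,8,9} → only 7 remains.
R4C4 = 4: row 4 has {1,7}; col 4 has {3,6,8,9}; box has {2,5,6,8} → only 4 remains.
R4C6 = 3: row 4 has {1,4,7}; col 6 has {1,2,4,5,6,7,8,9}; box has {2,4,5,6,8} → only 3 remains.
R4C7 = 6: row 4 has {1,3,4,7}; col 7 has {2,4,5,8}; box has {3,4,7,8,9} → only 6 remains.
R5C9 = 5: row 5 has {2,3,4,8}; col 9 has {1,3,6,7,9}; box has {3,4,6,7,8,9} → only 5 remains.
R6C3 = 4: row 6 has {2,3,5,6,8,9}; col 3 has {1,5,7}; box has {1,2,3} → only 4 remains.
R6C7 = 1: row 6 has {2,3,4,5,6,8,9}; col 7 has {2,4,5,6,8}; box has {3,4,5,6,7,8,9} → only 1 remains.
R4C5 = 9: row 4 has {1,3,4,6,7}; col 5 has {4,5,6}; box has {2,3,4,5,6,8} → only 9 remains.
R4C9 = 2: row 4 has {1,3,4,6,7,9}; col 9 has {1,3,5,6,7,9}; box has {1,3,4,5,6,7,8,9} → only 2 remains.
R5C2 = 6: row 5 has {2,3,4,5,8}; col 2 has {1,2,3,7,8,9}; box has {1,2,3,4} → only 6 remains.
R5C3 = 9: row 5 has {2,3,4,5,6,8}; col 3 has {1,4,5,7}; box has {1,2,3,4,6} → only 9 remains.
R6C5 = 7: row 6 has {1,2,3,4,5,6,8,9}; col 5 has {4,5,6,9}; box has {2,3,4,5,6,8,9} → only 7 remains.
R8C2 = 4: row 8 has {5,9}; col 2 has {1,2,3,6,7,8,9}; box has {7} → only 4 remains.
R8C9 = 8: row 8 has {4,5,9}; col 9 has {1,2,3,5,6,7,9}; box has {1,2,5,6} → only 8 remains.
R9C2 = 5: row 9 has {1,2,6}; col 2 has {1,2,3,4,6,7,8,9}; box has {4,7} → only 5 remains.
R9C4 = 7: row 9 has {1,2,5,6}; col 4 has {3,4,6,8,9}; box has {1,4,6,9} → only 7 remains.
R9C9 = 4: row 9 has {1,2,5,6,7}; col 9 has {1,2,3,5,6,7,8,9}; box has {1,2,5,6,8} → only 4 remains.
R4C3 = 8: row 4 has {1,2,3,4,6,7,9}; col 3 has {1,4,5,7,9}; box has {1,2,3,4,6,9} → only 8 remains.
R5C1 = 7: row 5 has {2,3,4,5,6,8,9}; col 1 has {2,3,4,6}; box has {1,2,3,4,6,8,9} → only 7 remains.
R5C5 = 1: row 5 has {2,3,4,5,6,7,8,9}; col 5 has {4,5,6,7,9}; box has {2,3,4,5,6,7,8,9} → only 1 remains.
R8C1 = 1: row 8 has {4,5,8,9}; col 1 has {2,3,4,6,7}; box has {4,5,7} → only 1 remains.
R8C4 = 2: row 8 has {1,4,5,8,9}; col 4 has {3,4,6,7,8,9}; box has {1,4,6,7,9} → only 2 remains.
R8C5 = 3: row 8 has {1,2,4,5,8,9}; col 5 has {1,4,5,6,7,9}; box has {1,2,4,6,7,9} → only 3 remains.
R8C7 = 7: row 8 has {1,2,3,4,5,8,9}; col 7 has {1,2,4,5,6,8}; box has {1,2,4,5,6,8} → only 7 remains.
R9C3 = 3: row 9 has {1,2,4,5,6,7}; col 3 has {1,4,5,7,8,9}; box has {1,4,5,7} → only 3 remains.
R9C7 = 9: row 9 has {1,2,3,4,5,6,7}; col 7 has {1,2,4,5,6,7,8}; box has {1,2,4,5,6,7,8} → only 9 remains.
R3C4 = 1: row 3 has {3,4,5,6,7,8,9}; col 4 has {2,3,4,6,7,8,9}; box has {3,4,5,6,7,8,9} → only 1 remains.
R3C5 = 2: row 3 has {1,3,4,5,6,7,8,9}; col 5 has {1,3,4,5,6,7,9}; box has {1,3,4,5,6,7,8,9} → only 2 remains.
R4C1 = 5: row 4 has {1,2,3,4,6,7,8,9}; col 1 has {1,2,3,4,6,7}; box has {1,2,3,4,6,7,8,9} → only 5 remains.
R7C3 = 2: row 7 has {1,4,6,7}; col 3 has {1,3,4,5,7,8,9}; box has {1,3,4,5,7} → only 2 remains.

2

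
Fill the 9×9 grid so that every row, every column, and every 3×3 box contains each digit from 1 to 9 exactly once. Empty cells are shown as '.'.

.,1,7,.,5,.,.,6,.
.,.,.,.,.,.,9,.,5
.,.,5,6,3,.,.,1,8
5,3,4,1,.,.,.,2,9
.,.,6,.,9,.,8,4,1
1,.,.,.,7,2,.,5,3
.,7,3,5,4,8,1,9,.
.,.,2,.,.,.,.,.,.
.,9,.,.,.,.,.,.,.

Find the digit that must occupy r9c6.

3

r2c3 = 8 (sole candidate).
r4c6 = 6 (sole candidate).
r4c7 = 7 (sole candidate).
r5c2 = 2 (sole candidate).
r5c4 = 3 (sole candidate).
r5c6 = 5 (sole candidate).
r6c2 = 8 (sole candidate).
r6c3 = 9 (sole candidate).
r6c4 = 4 (sole candidate).
r6c7 = 6 (sole candidate).
r7c1 = 6 (sole candidate).
r7c9 = 2 (sole candidate).
r9c3 = 1 (sole candidate).
r1c9 = 4 (sole candidate).
r3c2 = 4 (sole candidate).
r3c7 = 2 (sole candidate).
r4c5 = 8 (sole candidate).
r5c1 = 7 (sole candidate).
r8c2 = 5 (sole candidate).
r1c6 = 9 (sole candidate).
r1c7 = 3 (sole candidate).
r2c2 = 6 (sole candidate).
r2c8 = 7 (sole candidate).
r3c1 = 9 (sole candidate).
r3c6 = 7 (sole candidate).
r8c7 = 4 (sole candidate).
r9c6 = 3: row 9 has {1,9}; col 6 has {2,5,6,7,8,9}; box has {4,5,8} → only 3 remains.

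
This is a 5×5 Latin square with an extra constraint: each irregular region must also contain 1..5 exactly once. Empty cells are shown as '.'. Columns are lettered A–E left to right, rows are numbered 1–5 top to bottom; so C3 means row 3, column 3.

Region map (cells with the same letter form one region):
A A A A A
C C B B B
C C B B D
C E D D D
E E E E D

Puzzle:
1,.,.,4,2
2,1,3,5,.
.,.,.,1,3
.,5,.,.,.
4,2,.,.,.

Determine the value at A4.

3

B1 = 3 (sole candidate).
C1 = 5 (sole candidate).
E2 = 4 (sole candidate).
A3 = 5 (sole candidate).
B3 = 4 (sole candidate).
C3 = 2 (sole candidate).
A4 = 3: row 4 has {5}; col 1 has {1,2,4,5}; region has {1,2,4,5} → only 3 remains.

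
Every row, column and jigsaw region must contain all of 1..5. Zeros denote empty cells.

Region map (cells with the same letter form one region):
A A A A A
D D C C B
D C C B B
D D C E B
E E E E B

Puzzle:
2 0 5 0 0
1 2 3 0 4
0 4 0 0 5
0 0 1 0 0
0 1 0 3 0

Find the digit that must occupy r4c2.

5

r1c2 = 3: row 1 has {2,5}; col 2 has {1,2,4}; region has {2,5} → only 3 remains.
r1c5 = 1: row 1 has {2,3,5}; col 5 has {4,5}; region has {2,3,5} → only 1 remains.
r2c4 = 5: row 2 has {1,2,3,4}; col 4 has {3}; region has {1,3,4} → only 5 remains.
r3c1 = 3: row 3 has {4,5}; col 1 has {1,2}; region has {1,2} → only 3 remains.
r3c3 = 2: row 3 has {3,4,5}; col 3 has {1,3,5}; region has {1,3,4,5} → only 2 remains.
r3c4 = 1: row 3 has {2,3,4,5}; col 4 has {3,5}; region has {4,5} → only 1 remains.
r4c2 = 5: row 4 has {1}; col 2 has {1,2,3,4}; region has {1,2,3} → only 5 remains.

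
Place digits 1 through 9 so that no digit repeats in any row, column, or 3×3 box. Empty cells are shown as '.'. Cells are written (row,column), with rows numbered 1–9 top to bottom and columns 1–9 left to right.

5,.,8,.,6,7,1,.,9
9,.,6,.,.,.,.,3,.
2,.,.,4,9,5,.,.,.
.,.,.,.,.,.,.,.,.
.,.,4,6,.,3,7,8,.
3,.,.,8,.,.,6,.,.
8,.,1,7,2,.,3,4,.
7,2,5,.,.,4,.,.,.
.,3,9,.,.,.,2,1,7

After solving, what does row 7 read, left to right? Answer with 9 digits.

861729345

(1,2) = 4: row 1 has {1,5,6,7,8,9}; col 2 has {2,3}; box has {2,5,6,8,9} → only 4 remains.
(1,8) = 2: row 1 has {1,4,5,6,7,8,9}; col 8 has {1,3,4,8}; box has {1,3,9} → only 2 remains.
(3,7) = 8: row 3 has {2,4,5,9}; col 7 has {1,2,3,6,7}; box has {1,2,3,9} → only 8 remains.
(3,9) = 6: row 3 has {2,4,5,8,9}; col 9 has {7,9}; box has {1,2,3,8,9} → only 6 remains.
(5,1) = 1: row 5 has {3,4,6,7,8}; col 1 has {2,3,5,7,8,9}; box has {3,4} → only 1 remains.
(5,5) = 5: row 5 has {1,3,4,6,7,8}; col 5 has {2,6,9}; box has {3,6,8} → only 5 remains.
(5,9) = 2: row 5 has {1,3,4,5,6,7,8}; col 9 has {6,7,9}; box has {6,7,8} → only 2 remains.
(7,2) = 6: row 7 has {1,2,3,4,7,8}; col 2 has {2,3,4}; box has {1,2,3,5,7,8,9} → only 6 remains.
(7,6) = 9: row 7 has {1,2,3,4,6,7,8}; col 6 has {3,4,5,7}; box has {2,4,7} → only 9 remains.
(7,9) = 5: row 7 has {1,2,3,4,6,7,8,9}; col 9 has {2,6,7,9}; box has {1,2,3,4,7} → only 5 remains.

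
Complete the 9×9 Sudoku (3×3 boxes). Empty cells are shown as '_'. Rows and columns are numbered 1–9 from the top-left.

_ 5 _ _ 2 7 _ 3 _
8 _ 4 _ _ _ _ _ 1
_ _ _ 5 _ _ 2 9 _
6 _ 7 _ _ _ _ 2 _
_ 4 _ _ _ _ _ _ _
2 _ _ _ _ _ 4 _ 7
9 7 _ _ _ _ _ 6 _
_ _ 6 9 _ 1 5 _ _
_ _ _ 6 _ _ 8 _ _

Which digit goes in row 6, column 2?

9

row 1, column 1 = 1 (sole candidate).
row 1, column 3 = 9 (sole candidate).
row 1, column 7 = 6 (sole candidate).
row 2, column 4 = 3 (sole candidate).
row 2, column 7 = 7 (sole candidate).
row 2, column 8 = 5 (sole candidate).
row 3, column 3 = 3 (sole candidate).
row 3, column 1 = 7 (sole candidate).
row 3, column 2 = 6 (sole candidate).
row 2, column 2 = 2 (sole candidate).
row 3, column 5 = 1 (hidden single in row 3).
row 8, column 9 = 2 (hidden single in row 8).
row 9, column 9 = 9 (hidden single in row 9).
row 5, column 4 = 7 (hidden single in column 4).
row 5, column 6 = 2 (hidden single in row 5).
row 9, column 3 = 2 (hidden single in row 9).
row 7, column 4 = 2 (hidden single in row 7).
row 5, column 9 = 6 (hidden single in column 9).
row 4, column 9 = 5 (hidden single in column 9).
row 7, column 9 = 3 (hidden single in column 9).
row 7, column 7 = 1 (sole candidate).
row 9, column 2 = 1 (hidden single in row 9).
row 4, column 4 = 1 (hidden single in row 4).
row 6, column 4 = 8 (sole candidate).
row 6, column 8 = 1 (sole candidate).
row 1, column 4 = 4 (sole candidate).
row 1, column 9 = 8 (sole candidate).
row 3, column 6 = 8 (sole candidate).
row 3, column 9 = 4 (sole candidate).
row 5, column 8 = 8 (sole candidate).
row 6, column 3 = 5 (sole candidate).
row 7, column 3 = 8 (sole candidate).
row 8, column 2 = 3 (sole candidate).
row 5, column 1 = 3 (sole candidate).
row 5, column 3 = 1 (sole candidate).
row 5, column 7 = 9 (sole candidate).
row 6, column 2 = 9: row 6 has {1,2,4,5,7,8}; col 2 has {1,2,3,4,5,6,7}; box has {1,2,3,4,5,6,7} → only 9 remains.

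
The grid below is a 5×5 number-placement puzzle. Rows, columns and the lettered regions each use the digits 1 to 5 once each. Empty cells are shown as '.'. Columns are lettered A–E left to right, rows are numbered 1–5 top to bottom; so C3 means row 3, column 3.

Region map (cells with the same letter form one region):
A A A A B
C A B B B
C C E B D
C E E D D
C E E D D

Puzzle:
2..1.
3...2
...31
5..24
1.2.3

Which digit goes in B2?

5

E1 = 5: row 1 has {1,2}; col 5 has {1,2,3,4}; region has {2,3} → only 5 remains.
D2 = 4: row 2 has {2,3}; col 4 has {1,2,3}; region has {2,3,5} → only 4 remains.
A3 = 4: row 3 has {1,3}; col 1 has {1,2,3,5}; region has {1,3,5} → only 4 remains.
B3 = 2: row 3 has {1,3,4}; col 2 has {}; region has {1,3,4,5} → only 2 remains.
C3 = 5: row 3 has {1,2,3,4}; col 3 has {2}; region has {2} → only 5 remains.
B5 = 4: row 5 has {1,2,3}; col 2 has {2}; region has {2,5} → only 4 remains.
D5 = 5: row 5 has {1,2,3,4}; col 4 has {1,2,3,4}; region has {1,2,3,4} → only 5 remains.
B1 = 3: row 1 has {1,2,5}; col 2 has {2,4}; region has {1,2} → only 3 remains.
C1 = 4: row 1 has {1,2,3,5}; col 3 has {2,5}; region has {1,2,3} → only 4 remains.
B2 = 5: row 2 has {2,3,4}; col 2 has {2,3,4}; region has {1,2,3,4} → only 5 remains.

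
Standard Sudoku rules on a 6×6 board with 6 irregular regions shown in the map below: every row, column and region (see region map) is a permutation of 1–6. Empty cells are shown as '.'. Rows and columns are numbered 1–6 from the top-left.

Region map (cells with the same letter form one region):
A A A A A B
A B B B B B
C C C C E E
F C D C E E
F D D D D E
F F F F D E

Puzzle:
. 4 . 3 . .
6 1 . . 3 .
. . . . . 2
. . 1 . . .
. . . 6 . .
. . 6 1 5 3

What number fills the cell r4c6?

r6c2 = 2 (sole candidate).
r5c2 = 3 (sole candidate).
r6c1 = 4 (sole candidate).
r5c1 = 5 (sole candidate).
r4c1 = 3 (sole candidate).
r3c1 = 1 (sole candidate).
r1c1 = 2 (sole candidate).
r1c3 = 5 (sole candidate).
r1c5 = 1 (sole candidate).
r1c6 = 6 (sole candidate).
r3c3 = 3 (hidden single in row 3).
r4c4 = 2 (hidden single in row 4).
r2c3 = 2 (hidden single in row 2).
r5c3 = 4 (sole candidate).
r5c5 = 2 (sole candidate).
r5c6 = 1 (sole candidate).
r3c4 = 4 (hidden single in region C).
r2c4 = 5 (sole candidate).
r2c6 = 4 (sole candidate).
r3c5 = 6 (sole candidate).
r4c5 = 4 (sole candidate).
r4c6 = 5: row 4 has {1,2,3,4}; col 6 has {1,2,3,4,6}; region has {1,2,3,4,6} → only 5 remains.

5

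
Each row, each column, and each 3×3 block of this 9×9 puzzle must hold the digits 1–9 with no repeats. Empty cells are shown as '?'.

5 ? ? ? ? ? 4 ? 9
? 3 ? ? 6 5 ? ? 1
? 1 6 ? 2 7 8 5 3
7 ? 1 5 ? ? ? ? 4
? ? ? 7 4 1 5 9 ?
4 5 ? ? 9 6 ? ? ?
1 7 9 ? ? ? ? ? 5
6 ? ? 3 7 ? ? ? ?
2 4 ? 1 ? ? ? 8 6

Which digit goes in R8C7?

9

R1C4 = 8: row 1 has {4,5,9}; col 4 has {1,3,5,7}; box has {2,5,6,7} → only 8 remains.
R1C6 = 3: row 1 has {4,5,8,9}; col 6 has {1,5,6,7}; box has {2,5,6,7,8} → only 3 remains.
R3C1 = 9: row 3 has {1,2,3,5,6,7,8}; col 1 has {1,2,4,5,6,7}; box has {1,3,5,6} → only 9 remains.
R3C4 = 4: row 3 has {1,2,3,5,6,7,8,9}; col 4 has {1,3,5,7,8}; box has {2,3,5,6,7,8} → only 4 remains.
R6C4 = 2: row 6 has {4,5,6,9}; col 4 has {1,3,4,5,7,8}; box has {1,4,5,6,7,9} → only 2 remains.
R7C4 = 6: row 7 has {1,5,7,9}; col 4 has {1,2,3,4,5,7,8}; box has {1,3,7} → only 6 remains.
R7C5 = 8: row 7 has {1,5,6,7,9}; col 5 has {2,4,6,7,9}; box has {1,3,6,7} → only 8 remains.
R8C2 = 8: row 8 has {3,6,7}; col 2 has {1,3,4,5,7}; box has {1,2,4,6,7,9} → only 8 remains.
R8C3 = 5: row 8 has {3,6,7,8}; col 3 has {1,6,9}; box has {1,2,4,6,7,8,9} → only 5 remains.
R8C9 = 2: row 8 has {3,5,6,7,8}; col 9 has {1,3,4,5,6,9}; box has {5,6,8} → only 2 remains.
R9C3 = 3: row 9 has {1,2,4,6,8}; col 3 has {1,5,6,9}; box has {1,2,4,5,6,7,8,9} → only 3 remains.
R9C5 = 5: row 9 has {1,2,3,4,6,8}; col 5 has {2,4,6,7,8,9}; box has {1,3,6,7,8} → only 5 remains.
R9C6 = 9: row 9 has {1,2,3,4,5,6,8}; col 6 has {1,3,5,6,7}; box has {1,3,5,6,7,8} → only 9 remains.
R9C7 = 7: row 9 has {1,2,3,4,5,6,8,9}; col 7 has {4,5,8}; box has {2,5,6,8} → only 7 remains.
R1C2 = 2: row 1 has {3,4,5,8,9}; col 2 has {1,3,4,5,7,8}; box has {1,3,5,6,9} → only 2 remains.
R1C3 = 7: row 1 has {2,3,4,5,8,9}; col 3 has {1,3,5,6,9}; box has {1,2,3,5,6,9} → only 7 remains.
R1C5 = 1: row 1 has {2,3,4,5,7,8,9}; col 5 has {2,4,5,6,7,8,9}; box has {2,3,4,5,6,7,8} → only 1 remains.
R1C8 = 6: row 1 has {1,2,3,4,5,7,8,9}; col 8 has {5,8,9}; box has {1,3,4,5,8,9} → only 6 remains.
R2C1 = 8: row 2 has {1,3,5,6}; col 1 has {1,2,4,5,6,7,9}; box has {1,2,3,5,6,7,9} → only 8 remains.
R2C3 = 4: row 2 has {1,3,5,6,8}; col 3 has {1,3,5,6,7,9}; box has {1,2,3,5,6,7,8,9} → only 4 remains.
R2C4 = 9: row 2 has {1,3,4,5,6,8}; col 4 has {1,2,3,4,5,6,7,8}; box has {1,2,3,4,5,6,7,8} → only 9 remains.
R2C7 = 2: row 2 has {1,3,4,5,6,8,9}; col 7 has {4,5,7,8}; box has {1,3,4,5,6,8,9} → only 2 remains.
R2C8 = 7: row 2 has {1,2,3,4,5,6,8,9}; col 8 has {5,6,8,9}; box has {1,2,3,4,5,6,8,9} → only 7 remains.
R4C5 = 3: row 4 has {1,4,5,7}; col 5 has {1,2,4,5,6,7,8,9}; box has {1,2,4,5,6,7,9} → only 3 remains.
R4C6 = 8: row 4 has {1,3,4,5,7}; col 6 has {1,3,5,6,7,9}; box has {1,2,3,4,5,6,7,9} → only 8 remains.
R4C7 = 6: row 4 has {1,3,4,5,7,8}; col 7 has {2,4,5,7,8}; box has {4,5,9} → only 6 remains.
R4C8 = 2: row 4 has {1,3,4,5,6,7,8}; col 8 has {5,6,7,8,9}; box has {4,5,6,9} → only 2 remains.
R5C1 = 3: row 5 has {1,4,5,7,9}; col 1 has {1,2,4,5,6,7,8,9}; box has {1,4,5,7} → only 3 remains.
R5C2 = 6: row 5 has {1,3,4,5,7,9}; col 2 has {1,2,3,4,5,7,8}; box has {1,3,4,5,7} → only 6 remains.
R5C9 = 8: row 5 has {1,3,4,5,6,7,9}; col 9 has {1,2,3,4,5,6,9}; box has {2,4,5,6,9} → only 8 remains.
R6C3 = 8: row 6 has {2,4,5,6,9}; col 3 has {1,3,4,5,6,7,9}; box has {1,3,4,5,6,7} → only 8 remains.
R6C9 = 7: row 6 has {2,4,5,6,8,9}; col 9 has {1,2,3,4,5,6,8,9}; box has {2,4,5,6,8,9} → only 7 remains.
R7C7 = 3: row 7 has {1,5,6,7,8,9}; col 7 has {2,4,5,6,7,8}; box has {2,5,6,7,8} → only 3 remains.
R7C8 = 4: row 7 has {1,3,5,6,7,8,9}; col 8 has {2,5,6,7,8,9}; box has {2,3,5,6,7,8} → only 4 remains.
R8C6 = 4: row 8 has {2,3,5,6,7,8}; col 6 has {1,3,5,6,7,8,9}; box has {1,3,5,6,7,8,9} → only 4 remains.
R8C8 = 1: row 8 has {2,3,4,5,6,7,8}; col 8 has {2,4,5,6,7,8,9}; box has {2,3,4,5,6,7,8} → only 1 remains.
R4C2 = 9: row 4 has {1,2,3,4,5,6,7,8}; col 2 has {1,2,3,4,5,6,7,8}; box has {1,3,4,5,6,7,8} → only 9 remains.
R5C3 = 2: row 5 has {1,3,4,5,6,7,8,9}; col 3 has {1,3,4,5,6,7,8,9}; box has {1,3,4,5,6,7,8,9} → only 2 remains.
R6C7 = 1: row 6 has {2,4,5,6,7,8,9}; col 7 has {2,3,4,5,6,7,8}; box has {2,4,5,6,7,8,9} → only 1 remains.
R6C8 = 3: row 6 has {1,2,4,5,6,7,8,9}; col 8 has {1,2,4,5,6,7,8,9}; box has {1,2,4,5,6,7,8,9} → only 3 remains.
R7C6 = 2: row 7 has {1,3,4,5,6,7,8,9}; col 6 has {1,3,4,5,6,7,8,9}; box has {1,3,4,5,6,7,8,9} → only 2 remains.
R8C7 = 9: row 8 has {1,2,3,4,5,6,7,8}; col 7 has {1,2,3,4,5,6,7,8}; box has {1,2,3,4,5,6,7,8} → only 9 remains.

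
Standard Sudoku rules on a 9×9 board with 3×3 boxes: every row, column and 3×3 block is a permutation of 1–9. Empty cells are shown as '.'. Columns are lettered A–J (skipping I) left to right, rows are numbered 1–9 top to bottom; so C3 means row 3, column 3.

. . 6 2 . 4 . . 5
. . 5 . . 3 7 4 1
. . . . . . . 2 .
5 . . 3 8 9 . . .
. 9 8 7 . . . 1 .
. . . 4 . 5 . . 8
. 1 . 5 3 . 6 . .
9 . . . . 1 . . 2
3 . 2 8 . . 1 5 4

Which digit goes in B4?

D8 = 6 (sole candidate).
F9 = 7 (sole candidate).
D2 = 9 (sole candidate).
E2 = 6 (sole candidate).
D3 = 1 (sole candidate).
F3 = 8 (sole candidate).
E5 = 2 (sole candidate).
F5 = 6 (sole candidate).
J5 = 3 (sole candidate).
E6 = 1 (sole candidate).
F7 = 2 (sole candidate).
E8 = 4 (sole candidate).
B9 = 6 (sole candidate).
E9 = 9 (sole candidate).
E1 = 7 (sole candidate).
E3 = 5 (sole candidate).
A5 = 4 (sole candidate).
G5 = 5 (sole candidate).
C8 = 7 (sole candidate).
A3 = 7 (sole candidate).
C4 = 1 (sole candidate).
C6 = 3 (sole candidate).
A7 = 8 (sole candidate).
C7 = 4 (sole candidate).
B8 = 5 (sole candidate).
A1 = 1 (sole candidate).
A2 = 2 (sole candidate).
B2 = 8 (sole candidate).
C3 = 9 (sole candidate).
G3 = 3 (sole candidate).
J3 = 6 (sole candidate).
J4 = 7 (sole candidate).
A6 = 6 (sole candidate).
H6 = 9 (sole candidate).
H7 = 7 (sole candidate).
J7 = 9 (sole candidate).
G8 = 8 (sole candidate).
H8 = 3 (sole candidate).
B1 = 3 (sole candidate).
G1 = 9 (sole candidate).
H1 = 8 (sole candidate).
B3 = 4 (sole candidate).
B4 = 2: row 4 has {1,3,5,7,8,9}; col 2 has {1,3,4,5,6,8,9}; box has {1,3,4,5,6,8,9} → only 2 remains.

2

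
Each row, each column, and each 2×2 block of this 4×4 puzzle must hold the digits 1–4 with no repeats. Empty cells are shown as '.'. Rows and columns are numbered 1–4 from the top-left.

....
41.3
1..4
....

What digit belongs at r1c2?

r2c3 = 2: row 2 has {1,3,4}; col 3 has {}; box has {3} → only 2 remains.
r3c3 = 3: row 3 has {1,4}; col 3 has {2}; box has {4} → only 3 remains.
r4c3 = 1: row 4 has {}; col 3 has {2,3}; box has {3,4} → only 1 remains.
r4c4 = 2: row 4 has {1}; col 4 has {3,4}; box has {1,3,4} → only 2 remains.
r1c3 = 4: row 1 has {}; col 3 has {1,2,3}; box has {2,3} → only 4 remains.
r1c4 = 1: row 1 has {4}; col 4 has {2,3,4}; box has {2,3,4} → only 1 remains.
r3c2 = 2: row 3 has {1,3,4}; col 2 has {1}; box has {1} → only 2 remains.
r4c1 = 3: row 4 has {1,2}; col 1 has {1,4}; box has {1,2} → only 3 remains.
r4c2 = 4: row 4 has {1,2,3}; col 2 has {1,2}; box has {1,2,3} → only 4 remains.
r1c1 = 2: row 1 has {1,4}; col 1 has {1,3,4}; box has {1,4} → only 2 remains.
r1c2 = 3: row 1 has {1,2,4}; col 2 has {1,2,4}; box has {1,2,4} → only 3 remains.

3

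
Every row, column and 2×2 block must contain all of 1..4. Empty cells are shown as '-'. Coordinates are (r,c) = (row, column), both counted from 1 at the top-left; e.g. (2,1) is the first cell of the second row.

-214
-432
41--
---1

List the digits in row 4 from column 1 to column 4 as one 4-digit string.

(1,1) = 3: row 1 has {1,2,4}; col 1 has {4}; box has {2,4} → only 3 remains.
(2,1) = 1: row 2 has {2,3,4}; col 1 has {3,4}; box has {2,3,4} → only 1 remains.
(3,3) = 2: row 3 has {1,4}; col 3 has {1,3}; box has {1} → only 2 remains.
(3,4) = 3: row 3 has {1,2,4}; col 4 has {1,2,4}; box has {1,2} → only 3 remains.
(4,1) = 2: row 4 has {1}; col 1 has {1,3,4}; box has {1,4} → only 2 remains.
(4,2) = 3: row 4 has {1,2}; col 2 has {1,2,4}; box has {1,2,4} → only 3 remains.
(4,3) = 4: row 4 has {1,2,3}; col 3 has {1,2,3}; box has {1,2,3} → only 4 remains.

2341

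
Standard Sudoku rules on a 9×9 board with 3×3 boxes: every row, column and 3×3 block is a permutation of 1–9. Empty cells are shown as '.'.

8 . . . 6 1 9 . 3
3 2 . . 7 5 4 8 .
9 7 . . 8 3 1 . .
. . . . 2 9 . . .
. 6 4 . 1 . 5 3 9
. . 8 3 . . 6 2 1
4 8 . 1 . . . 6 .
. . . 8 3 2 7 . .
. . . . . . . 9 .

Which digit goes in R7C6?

7

R1C3 = 5: row 1 has {1,3,6,8,9}; col 3 has {4,8}; box has {2,3,7,8,9} → only 5 remains.
R1C8 = 7: row 1 has {1,3,5,6,8,9}; col 8 has {2,3,6,8,9}; box has {1,3,4,8,9} → only 7 remains.
R2C4 = 9: row 2 has {2,3,4,5,7,8}; col 4 has {1,3,8}; box has {1,3,5,6,7,8} → only 9 remains.
R2C9 = 6: row 2 has {2,3,4,5,7,8,9}; col 9 has {1,3,9}; box has {1,3,4,7,8,9} → only 6 remains.
R3C3 = 6: row 3 has {1,3,7,8,9}; col 3 has {4,5,8}; box has {2,3,5,7,8,9} → only 6 remains.
R3C8 = 5: row 3 has {1,3,6,7,8,9}; col 8 has {2,3,6,7,8,9}; box has {1,3,4,6,7,8,9} → only 5 remains.
R3C9 = 2: row 3 has {1,3,5,6,7,8,9}; col 9 has {1,3,6,9}; box has {1,3,4,5,6,7,8,9} → only 2 remains.
R4C7 = 8: row 4 has {2,9}; col 7 has {1,4,5,6,7,9}; box has {1,2,3,5,6,9} → only 8 remains.
R4C8 = 4: row 4 has {2,8,9}; col 8 has {2,3,5,6,7,8,9}; box has {1,2,3,5,6,8,9} → only 4 remains.
R4C9 = 7: row 4 has {2,4,8,9}; col 9 has {1,2,3,6,9}; box has {1,2,3,4,5,6,8,9} → only 7 remains.
R5C4 = 7: row 5 has {1,3,4,5,6,9}; col 4 has {1,3,8,9}; box has {1,2,3,9} → only 7 remains.
R5C6 = 8: row 5 has {1,3,4,5,6,7,9}; col 6 has {1,2,3,5,9}; box has {1,2,3,7,9} → only 8 remains.
R6C6 = 4: row 6 has {1,2,3,6,8}; col 6 has {1,2,3,5,8,9}; box has {1,2,3,7,8,9} → only 4 remains.
R7C6 = 7: row 7 has {1,4,6,8}; col 6 has {1,2,3,4,5,8,9}; box has {1,2,3,8} → only 7 remains.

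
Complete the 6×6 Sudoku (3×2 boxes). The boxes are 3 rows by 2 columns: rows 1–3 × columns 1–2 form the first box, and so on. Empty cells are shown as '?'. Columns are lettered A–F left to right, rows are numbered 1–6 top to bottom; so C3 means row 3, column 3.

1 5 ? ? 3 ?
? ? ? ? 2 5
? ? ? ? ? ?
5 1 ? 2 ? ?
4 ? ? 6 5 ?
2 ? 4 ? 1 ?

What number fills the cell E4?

D1 = 4: row 1 has {1,3,5}; col 4 has {2,6}; box has {} → only 4 remains.
F1 = 6: row 1 has {1,3,4,5}; col 6 has {5}; box has {2,3,5} → only 6 remains.
E3 = 4: row 3 has {}; col 5 has {1,2,3,5}; box has {2,3,5,6} → only 4 remains.
F3 = 1: row 3 has {4}; col 6 has {5,6}; box has {2,3,4,5,6} → only 1 remains.
C4 = 3: row 4 has {1,2,5}; col 3 has {4}; box has {2,4,6} → only 3 remains.
E4 = 6: row 4 has {1,2,3,5}; col 5 has {1,2,3,4,5}; box has {1,5} → only 6 remains.

6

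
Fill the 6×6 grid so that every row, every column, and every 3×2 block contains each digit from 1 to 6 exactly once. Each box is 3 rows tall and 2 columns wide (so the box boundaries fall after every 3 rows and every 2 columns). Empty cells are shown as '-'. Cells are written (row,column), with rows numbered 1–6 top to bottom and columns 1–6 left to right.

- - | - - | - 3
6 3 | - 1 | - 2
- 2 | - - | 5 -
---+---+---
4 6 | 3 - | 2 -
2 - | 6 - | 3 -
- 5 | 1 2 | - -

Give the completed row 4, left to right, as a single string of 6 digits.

463521

(2,5) = 4 (sole candidate).
(3,1) = 1 (sole candidate).
(3,3) = 4 (sole candidate).
(3,6) = 6 (sole candidate).
(4,4) = 5: row 4 has {2,3,4,6}; col 4 has {1,2}; box has {1,2,3,6} → only 5 remains.
(4,6) = 1: row 4 has {2,3,4,5,6}; col 6 has {2,3,6}; box has {2,3} → only 1 remains.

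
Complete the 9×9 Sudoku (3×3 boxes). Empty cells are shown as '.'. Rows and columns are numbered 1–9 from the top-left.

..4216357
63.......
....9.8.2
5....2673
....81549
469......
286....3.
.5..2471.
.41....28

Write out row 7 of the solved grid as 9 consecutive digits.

286179435

r1c2 = 9 (sole candidate).
r2c8 = 9 (sole candidate).
r3c8 = 6 (sole candidate).
r4c2 = 1 (sole candidate).
r4c3 = 8 (sole candidate).
r4c5 = 4 (sole candidate).
r6c8 = 8 (sole candidate).
r6c9 = 1 (sole candidate).
r8c3 = 3 (sole candidate).
r8c9 = 6 (sole candidate).
r9c7 = 9 (sole candidate).
r1c1 = 8 (sole candidate).
r2c9 = 4 (sole candidate).
r3c2 = 7 (sole candidate).
r3c3 = 5 (sole candidate).
r3c6 = 3 (sole candidate).
r4c4 = 9 (sole candidate).
r5c2 = 2 (sole candidate).
r5c3 = 7 (sole candidate).
r6c7 = 2 (sole candidate).
r7c7 = 4: row 7 has {2,3,6,8}; col 7 has {2,3,5,6,7,8,9}; box has {1,2,3,6,7,8,9} → only 4 remains.
r7c9 = 5: row 7 has {2,3,4,6,8}; col 9 has {1,2,3,4,6,7,8,9}; box has {1,2,3,4,6,7,8,9} → only 5 remains.
r8c1 = 9 (sole candidate).
r8c4 = 8 (sole candidate).
r9c1 = 7 (sole candidate).
r9c6 = 5 (sole candidate).
r2c3 = 2 (sole candidate).
r2c7 = 1 (sole candidate).
r3c1 = 1 (sole candidate).
r3c4 = 4 (sole candidate).
r5c1 = 3 (sole candidate).
r5c4 = 6 (sole candidate).
r6c6 = 7 (sole candidate).
r7c5 = 7: row 7 has {2,3,4,5,6,8}; col 5 has {1,2,4,8,9}; box has {2,4,5,8} → only 7 remains.
r7c6 = 9: row 7 has {2,3,4,5,6,7,8}; col 6 has {1,2,3,4,5,6,7}; box has {2,4,5,7,8} → only 9 remains.
r9c4 = 3 (sole candidate).
r9c5 = 6 (sole candidate).
r2c5 = 5 (sole candidate).
r2c6 = 8 (sole candidate).
r6c4 = 5 (sole candidate).
r6c5 = 3 (sole candidate).
r7c4 = 1: row 7 has {2,3,4,5,6,7,8,9}; col 4 has {2,3,4,5,6,8,9}; box has {2,3,4,5,6,7,8,9} → only 1 remains.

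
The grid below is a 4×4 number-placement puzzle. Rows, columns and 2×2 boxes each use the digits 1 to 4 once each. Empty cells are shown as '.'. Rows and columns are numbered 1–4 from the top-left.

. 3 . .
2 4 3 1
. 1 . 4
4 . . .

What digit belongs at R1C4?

R1C1 = 1: row 1 has {3}; col 1 has {2,4}; box has {2,3,4} → only 1 remains.
R1C4 = 2: row 1 has {1,3}; col 4 has {1,4}; box has {1,3} → only 2 remains.

2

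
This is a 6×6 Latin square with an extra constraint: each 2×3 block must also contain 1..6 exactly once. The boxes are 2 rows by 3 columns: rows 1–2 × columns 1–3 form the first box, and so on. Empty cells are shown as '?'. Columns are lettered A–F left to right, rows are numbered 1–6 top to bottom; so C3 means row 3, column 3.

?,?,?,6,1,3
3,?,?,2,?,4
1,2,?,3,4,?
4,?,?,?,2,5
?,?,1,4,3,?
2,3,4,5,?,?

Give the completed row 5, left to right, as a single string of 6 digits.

651432

A1 = 5 (sole candidate).
B1 = 4 (sole candidate).
C1 = 2 (sole candidate).
C2 = 6 (sole candidate).
E2 = 5 (sole candidate).
C3 = 5 (sole candidate).
F3 = 6 (sole candidate).
B4 = 6 (sole candidate).
C4 = 3 (sole candidate).
D4 = 1 (sole candidate).
A5 = 6: row 5 has {1,3,4}; col 1 has {1,2,3,4,5}; box has {1,2,3,4} → only 6 remains.
B5 = 5: row 5 has {1,3,4,6}; col 2 has {2,3,4,6}; box has {1,2,3,4,6} → only 5 remains.
F5 = 2: row 5 has {1,3,4,5,6}; col 6 has {3,4,5,6}; box has {3,4,5} → only 2 remains.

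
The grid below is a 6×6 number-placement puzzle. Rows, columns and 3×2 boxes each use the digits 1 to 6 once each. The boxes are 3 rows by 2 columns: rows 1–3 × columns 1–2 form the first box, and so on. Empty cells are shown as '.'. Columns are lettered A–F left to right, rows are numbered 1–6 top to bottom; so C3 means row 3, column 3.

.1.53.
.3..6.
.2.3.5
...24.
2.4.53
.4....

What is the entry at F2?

E3 = 1 (sole candidate).
B5 = 6 (sole candidate).
D5 = 1 (sole candidate).
D6 = 6 (sole candidate).
E6 = 2 (sole candidate).
F6 = 1 (sole candidate).
D2 = 4 (sole candidate).
F2 = 2: row 2 has {3,4,6}; col 6 has {1,3,5}; box has {1,3,5,6} → only 2 remains.

2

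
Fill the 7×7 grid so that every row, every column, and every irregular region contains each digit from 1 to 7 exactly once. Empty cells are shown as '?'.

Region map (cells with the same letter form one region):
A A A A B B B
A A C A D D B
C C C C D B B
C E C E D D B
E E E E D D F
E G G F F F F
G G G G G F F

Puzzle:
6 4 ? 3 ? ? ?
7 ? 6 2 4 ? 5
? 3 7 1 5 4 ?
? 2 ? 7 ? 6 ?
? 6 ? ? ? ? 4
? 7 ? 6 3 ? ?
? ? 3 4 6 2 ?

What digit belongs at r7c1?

r2c2 = 1: row 2 has {2,4,5,6,7}; col 2 has {2,3,4,6,7}; region has {2,3,4,6,7} → only 1 remains.
r2c6 = 3: row 2 has {1,2,4,5,6,7}; col 6 has {2,4,6}; region has {4,5,6} → only 3 remains.
r3c1 = 2: row 3 has {1,3,4,5,7}; col 1 has {6,7}; region has {1,3,6,7} → only 2 remains.
r3c7 = 6: row 3 has {1,2,3,4,5,7}; col 7 has {4,5}; region has {4,5} → only 6 remains.
r4c5 = 1: row 4 has {2,6,7}; col 5 has {3,4,5,6}; region has {3,4,5,6} → only 1 remains.
r4c7 = 3: row 4 has {1,2,6,7}; col 7 has {4,5,6}; region has {4,5,6} → only 3 remains.
r5c4 = 5: row 5 has {4,6}; col 4 has {1,2,3,4,6,7}; region has {2,6,7} → only 5 remains.
r5c6 = 7: row 5 has {4,5,6}; col 6 has {2,3,4,6}; region has {1,3,4,5,6} → only 7 remains.
r6c7 = 1: row 6 has {3,6,7}; col 7 has {3,4,5,6}; region has {2,3,4,6} → only 1 remains.
r7c2 = 5: row 7 has {2,3,4,6}; col 2 has {1,2,3,4,6,7}; region has {3,4,6,7} → only 5 remains.
r7c7 = 7: row 7 has {2,3,4,5,6}; col 7 has {1,3,4,5,6}; region has {1,2,3,4,6} → only 7 remains.
r1c3 = 5: row 1 has {3,4,6}; col 3 has {3,6,7}; region has {1,2,3,4,6,7} → only 5 remains.
r1c6 = 1: row 1 has {3,4,5,6}; col 6 has {2,3,4,6,7}; region has {3,4,5,6} → only 1 remains.
r1c7 = 2: row 1 has {1,3,4,5,6}; col 7 has {1,3,4,5,6,7}; region has {1,3,4,5,6} → only 2 remains.
r4c3 = 4: row 4 has {1,2,3,6,7}; col 3 has {3,5,6,7}; region has {1,2,3,6,7} → only 4 remains.
r5c3 = 1: row 5 has {4,5,6,7}; col 3 has {3,4,5,6,7}; region has {2,5,6,7} → only 1 remains.
r5c5 = 2: row 5 has {1,4,5,6,7}; col 5 has {1,3,4,5,6}; region has {1,3,4,5,6,7} → only 2 remains.
r6c1 = 4: row 6 has {1,3,6,7}; col 1 has {2,6,7}; region has {1,2,5,6,7} → only 4 remains.
r6c3 = 2: row 6 has {1,3,4,6,7}; col 3 has {1,3,4,5,6,7}; region has {3,4,5,6,7} → only 2 remains.
r6c6 = 5: row 6 has {1,2,3,4,6,7}; col 6 has {1,2,3,4,6,7}; region has {1,2,3,4,6,7} → only 5 remains.
r7c1 = 1: row 7 has {2,3,4,5,6,7}; col 1 has {2,4,6,7}; region has {2,3,4,5,6,7} → only 1 remains.

1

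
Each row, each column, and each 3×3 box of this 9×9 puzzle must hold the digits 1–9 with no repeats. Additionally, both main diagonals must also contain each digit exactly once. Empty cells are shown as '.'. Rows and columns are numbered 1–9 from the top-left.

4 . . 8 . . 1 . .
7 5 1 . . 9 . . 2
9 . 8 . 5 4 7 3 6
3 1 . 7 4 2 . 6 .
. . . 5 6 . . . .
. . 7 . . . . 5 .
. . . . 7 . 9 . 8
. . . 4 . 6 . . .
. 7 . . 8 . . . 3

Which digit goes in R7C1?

5

R1C8 = 9 (sole candidate).
R1C9 = 5 (sole candidate).
R2C5 = 3 (sole candidate).
R3C2 = 2 (sole candidate).
R3C4 = 1 (sole candidate).
R4C7 = 8 (sole candidate).
R4C9 = 9 (sole candidate).
R6C6 = 1 (sole candidate).
R6C9 = 4 (sole candidate).
R8C8 = 2 (sole candidate).
R9C1 = 1 (sole candidate).
R9C6 = 5 (sole candidate).
R9C8 = 4 (sole candidate).
R1C5 = 2 (sole candidate).
R1C6 = 7 (sole candidate).
R2C4 = 6 (sole candidate).
R2C7 = 4 (sole candidate).
R2C8 = 8 (sole candidate).
R4C3 = 5 (sole candidate).
R6C5 = 9 (sole candidate).
R7C6 = 3 (sole candidate).
R7C8 = 1 (sole candidate).
R8C5 = 1 (sole candidate).
R8C7 = 5 (sole candidate).
R8C9 = 7 (sole candidate).
R9C7 = 6 (sole candidate).
R5C6 = 8 (sole candidate).
R5C8 = 7 (sole candidate).
R5C9 = 1 (sole candidate).
R6C4 = 3 (sole candidate).
R6C7 = 2 (sole candidate).
R7C3 = 4 (sole candidate).
R7C4 = 2 (sole candidate).
R8C1 = 8 (sole candidate).
R8C2 = 9 (sole candidate).
R8C3 = 3 (sole candidate).
R9C3 = 2 (sole candidate).
R9C4 = 9 (sole candidate).
R1C3 = 6 (sole candidate).
R5C1 = 2 (sole candidate).
R5C2 = 4 (sole candidate).
R5C3 = 9 (sole candidate).
R5C7 = 3 (sole candidate).
R6C1 = 6 (sole candidate).
R6C2 = 8 (sole candidate).
R7C1 = 5: row 7 has {1,2,3,4,7,8,9}; col 1 has {1,2,3,4,6,7,8,9}; box has {1,2,3,4,7,8,9} → only 5 remains.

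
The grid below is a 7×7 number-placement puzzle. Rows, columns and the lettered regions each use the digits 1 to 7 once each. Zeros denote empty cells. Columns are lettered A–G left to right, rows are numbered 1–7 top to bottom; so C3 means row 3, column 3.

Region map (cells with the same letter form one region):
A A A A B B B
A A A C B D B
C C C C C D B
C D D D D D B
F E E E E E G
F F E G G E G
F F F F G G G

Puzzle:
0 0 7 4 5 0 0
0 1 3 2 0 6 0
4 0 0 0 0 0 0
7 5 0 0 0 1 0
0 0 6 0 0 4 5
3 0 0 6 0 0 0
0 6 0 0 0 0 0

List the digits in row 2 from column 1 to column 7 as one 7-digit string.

5132764

B1 = 2: row 1 has {4,5,7}; col 2 has {1,5,6}; region has {1,3,4,7} → only 2 remains.
F1 = 3: row 1 has {2,4,5,7}; col 6 has {1,4,6}; region has {5} → only 3 remains.
A2 = 5: row 2 has {1,2,3,6}; col 1 has {3,4,7}; region has {1,2,3,4,7} → only 5 remains.
B3 = 3: row 3 has {4}; col 2 has {1,2,5,6}; region has {2,4,7} → only 3 remains.
D4 = 3: row 4 has {1,5,7}; col 4 has {2,4,6}; region has {1,5,6} → only 3 remains.
B5 = 7: row 5 has {4,5,6}; col 2 has {1,2,3,5,6}; region has {4,6} → only 7 remains.
D5 = 1: row 5 has {4,5,6,7}; col 4 has {2,3,4,6}; region has {4,6,7} → only 1 remains.
B6 = 4: row 6 has {3,6}; col 2 has {1,2,3,5,6,7}; region has {3,6} → only 4 remains.
A1 = 6: row 1 has {2,3,4,5,7}; col 1 has {3,4,5,7}; region has {1,2,3,4,5,7} → only 6 remains.
G1 = 1: row 1 has {2,3,4,5,6,7}; col 7 has {5}; region has {3,5} → only 1 remains.
D3 = 5: row 3 has {3,4}; col 4 has {1,2,3,4,6}; region has {2,3,4,7} → only 5 remains.
A5 = 2: row 5 has {1,4,5,6,7}; col 1 has {3,4,5,6,7}; region has {3,4,6} → only 2 remains.
E5 = 3: row 5 has {1,2,4,5,6,7}; col 5 has {5}; region has {1,4,6,7} → only 3 remains.
A7 = 1: row 7 has {6}; col 1 has {2,3,4,5,6,7}; region has {2,3,4,6} → only 1 remains.
C7 = 5: row 7 has {1,6}; col 3 has {3,6,7}; region has {1,2,3,4,6} → only 5 remains.
D7 = 7: row 7 has {1,5,6}; col 4 has {1,2,3,4,5,6}; region has {1,2,3,4,5,6} → only 7 remains.
F7 = 2: row 7 has {1,5,6,7}; col 6 has {1,3,4,6}; region has {5,6} → only 2 remains.
C3 = 1: row 3 has {3,4,5}; col 3 has {3,5,6,7}; region has {2,3,4,5,7} → only 1 remains.
E3 = 6: row 3 has {1,3,4,5}; col 5 has {3,5}; region has {1,2,3,4,5,7} → only 6 remains.
F3 = 7: row 3 has {1,3,4,5,6}; col 6 has {1,2,3,4,6}; region has {1,3,5,6} → only 7 remains.
G3 = 2: row 3 has {1,3,4,5,6,7}; col 7 has {1,5}; region has {1,3,5} → only 2 remains.
C6 = 2: row 6 has {3,4,6}; col 3 has {1,3,5,6,7}; region has {1,3,4,6,7} → only 2 remains.
F6 = 5: row 6 has {2,3,4,6}; col 6 has {1,2,3,4,6,7}; region has {1,2,3,4,6,7} → only 5 remains.
G6 = 7: row 6 has {2,3,4,5,6}; col 7 has {1,2,5}; region has {2,5,6} → only 7 remains.
E7 = 4: row 7 has {1,2,5,6,7}; col 5 has {3,5,6}; region has {2,5,6,7} → only 4 remains.
G7 = 3: row 7 has {1,2,4,5,6,7}; col 7 has {1,2,5,7}; region has {2,4,5,6,7} → only 3 remains.
E2 = 7: row 2 has {1,2,3,5,6}; col 5 has {3,4,5,6}; region has {1,2,3,5} → only 7 remains.
G2 = 4: row 2 has {1,2,3,5,6,7}; col 7 has {1,2,3,5,7}; region has {1,2,3,5,7} → only 4 remains.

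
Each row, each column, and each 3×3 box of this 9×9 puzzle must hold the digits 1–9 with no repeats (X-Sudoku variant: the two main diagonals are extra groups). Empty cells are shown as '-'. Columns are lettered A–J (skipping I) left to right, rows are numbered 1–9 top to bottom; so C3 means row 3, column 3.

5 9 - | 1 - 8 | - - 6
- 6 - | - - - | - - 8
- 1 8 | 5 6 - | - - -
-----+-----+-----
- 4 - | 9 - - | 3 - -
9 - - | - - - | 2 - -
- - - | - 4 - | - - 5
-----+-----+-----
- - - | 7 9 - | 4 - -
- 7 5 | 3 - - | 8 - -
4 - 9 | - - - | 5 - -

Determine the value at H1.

G1 = 7: row 1 has {1,5,6,8,9}; col 7 has {2,3,4,5,8}; box has {6,8} → only 7 remains.
G3 = 9: row 3 has {1,5,6,8}; col 7 has {2,3,4,5,7,8}; box has {6,7,8}; anti-diagonal has {4,6,7} → only 9 remains.
G2 = 1: row 2 has {6,8}; col 7 has {2,3,4,5,7,8,9}; box has {6,7,8,9} → only 1 remains.
G6 = 6: row 6 has {4,5}; col 7 has {1,2,3,4,5,7,8,9}; box has {2,3,5} → only 6 remains.
H2 = 5: in row 2, 5 can only go here (every other open cell in that row sees a 5).
F2 = 9: in row 2, 9 can only go here (every other open cell in that row sees a 9).
E4 = 5: in row 4, 5 can only go here (every other open cell in that row sees a 5).
B5 = 5: in row 5, 5 can only go here (every other open cell in that row sees a 5).
H6 = 9: in row 6, 9 can only go here (every other open cell in that row sees a 9).
F7 = 5: in row 7, 5 can only go here (every other open cell in that row sees a 5).
F8 = 4: in row 8, 4 can only go here (every other open cell in that row sees a 4).
J8 = 9: in row 8, 9 can only go here (every other open cell in that row sees a 9).
A8 = 6: in row 8, 6 can only go here (every other open cell in that row sees a 6).
C4 = 6: in row 4, 6 can only go here (every other open cell in that row sees a 6).
H7 = 6: in row 7, 6 can only go here (every other open cell in that row sees a 6).
D2 = 4: in column 4, 4 can only go here (every other open cell in that column sees a 4).
C1 = 4: in column 3, 4 can only go here (every other open cell in that column sees a 4).
E2 = 7: in column 5, 7 can only go here (every other open cell in that column sees a 7).
E9 = 8: in column 5, 8 can only go here (every other open cell in that column sees an 8).
A3 = 7: in row 3, 7 can only go here (every other open cell in that row sees a 7).
D6 = 8: in anti-diagonal, 8 can only go here (every other open cell in that diagonal sees an 8).
D5 = 6: row 5 has {2,5,9}; col 4 has {1,3,4,5,7,8,9}; box has {4,5,8,9} → only 6 remains.
D9 = 2: row 9 has {4,5,8,9}; col 4 has {1,3,4,5,6,7,8,9}; box has {3,4,5,7,8,9} → only 2 remains.
E8 = 1: row 8 has {3,4,5,6,7,8,9}; col 5 has {4,5,6,7,8,9}; box has {2,3,4,5,7,8,9} → only 1 remains.
H8 = 2: row 8 has {1,3,4,5,6,7,8,9}; col 8 has {5,6,9}; box has {4,5,6,8,9}; main diagonal has {4,5,6,8,9} → only 2 remains.
B9 = 3: row 9 has {2,4,5,8,9}; col 2 has {1,4,5,6,7,9}; box has {4,5,6,7,9} → only 3 remains.
F9 = 6: row 9 has {2,3,4,5,8,9}; col 6 has {4,5,8,9}; box has {1,2,3,4,5,7,8,9} → only 6 remains.
H1 = 3: row 1 has {1,4,5,6,7,8,9}; col 8 has {2,5,6,9}; box has {1,5,6,7,8,9} → only 3 remains.

3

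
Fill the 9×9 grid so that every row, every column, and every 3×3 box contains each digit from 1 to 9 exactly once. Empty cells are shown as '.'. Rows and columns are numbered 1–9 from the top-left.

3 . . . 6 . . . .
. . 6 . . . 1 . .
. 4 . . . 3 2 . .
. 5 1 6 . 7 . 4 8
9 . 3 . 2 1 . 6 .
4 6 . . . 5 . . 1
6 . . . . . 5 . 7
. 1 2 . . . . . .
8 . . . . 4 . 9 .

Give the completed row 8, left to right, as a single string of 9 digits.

712956834

r4c1 = 2: row 4 has {1,4,5,6,7,8}; col 1 has {3,4,6,8,9}; box has {1,3,4,5,6,9} → only 2 remains.
r5c7 = 7: row 5 has {1,2,3,6,9}; col 7 has {1,2,5}; box has {1,4,6,8} → only 7 remains.
r5c9 = 5: row 5 has {1,2,3,6,7,9}; col 9 has {1,7,8}; box has {1,4,6,7,8} → only 5 remains.
r5c2 = 8: row 5 has {1,2,3,5,6,7,9}; col 2 has {1,4,5,6}; box has {1,2,3,4,5,6,9} → only 8 remains.
r5c4 = 4: row 5 has {1,2,3,5,6,7,8,9}; col 4 has {6}; box has {1,2,5,6,7} → only 4 remains.
r6c3 = 7: row 6 has {1,4,5,6}; col 3 has {1,2,3,6}; box has {1,2,3,4,5,6,8,9} → only 7 remains.
r9c3 = 5: row 9 has {4,8,9}; col 3 has {1,2,3,6,7}; box has {1,2,6,8} → only 5 remains.
r8c1 = 7: row 8 has {1,2}; col 1 has {2,3,4,6,8,9}; box has {1,2,5,6,8} → only 7 remains.
r9c2 = 3: row 9 has {4,5,8,9}; col 2 has {1,4,5,6,8}; box has {1,2,5,6,7,8} → only 3 remains.
r9c7 = 6: row 9 has {3,4,5,8,9}; col 7 has {1,2,5,7}; box has {5,7,9} → only 6 remains.
r9c9 = 2: row 9 has {3,4,5,6,8,9}; col 9 has {1,5,7,8}; box has {5,6,7,9} → only 2 remains.
r2c1 = 5: row 2 has {1,6}; col 1 has {2,3,4,6,7,8,9}; box has {3,4,6} → only 5 remains.
r3c1 = 1: row 3 has {2,3,4}; col 1 has {2,3,4,5,6,7,8,9}; box has {3,4,5,6} → only 1 remains.
r7c2 = 9: row 7 has {5,6,7}; col 2 has {1,3,4,5,6,8}; box has {1,2,3,5,6,7,8} → only 9 remains.
r7c3 = 4: row 7 has {5,6,7,9}; col 3 has {1,2,3,5,6,7}; box has {1,2,3,5,6,7,8,9} → only 4 remains.
r1c4 = 1: in row 1, 1 can only go here (every other open cell in that row sees a 1).
r9c4 = 7: row 9 has {2,3,4,5,6,8,9}; col 4 has {1,4,6}; box has {4} → only 7 remains.
r9c5 = 1: row 9 has {2,3,4,5,6,7,8,9}; col 5 has {2,6}; box has {4,7} → only 1 remains.
r1c8 = 5: in row 1, 5 can only go here (every other open cell in that row sees a 5).
r1c2 = 7: in row 1, 7 can only go here (every other open cell in that row sees a 7).
r2c2 = 2: row 2 has {1,5,6}; col 2 has {1,3,4,5,6,7,8,9}; box has {1,3,4,5,6,7} → only 2 remains.
r1c6 = 2: in row 1, 2 can only go here (every other open cell in that row sees a 2).
r7c6 = 8: row 7 has {4,5,6,7,9}; col 6 has {1,2,3,4,5,7}; box has {1,4,7} → only 8 remains.
r2c6 = 9: row 2 has {1,2,5,6}; col 6 has {1,2,3,4,5,7,8}; box has {1,2,3,6} → only 9 remains.
r7c5 = 3: row 7 has {4,5,6,7,8,9}; col 5 has {1,2,6}; box has {1,4,7,8} → only 3 remains.
r7c8 = 1: row 7 has {3,4,5,6,7,8,9}; col 8 has {4,5,6,9}; box has {2,5,6,7,9} → only 1 remains.
r8c6 = 6: row 8 has {1,2,7}; col 6 has {1,2,3,4,5,7,8,9}; box has {1,3,4,7,8} → only 6 remains.
r2c4 = 8: row 2 has {1,2,5,6,9}; col 4 has {1,4,6,7}; box has {1,2,3,6,9} → only 8 remains.
r3c4 = 5: row 3 has {1,2,3,4}; col 4 has {1,4,6,7,8}; box has {1,2,3,6,8,9} → only 5 remains.
r3c5 = 7: row 3 has {1,2,3,4,5}; col 5 has {1,2,3,6}; box has {1,2,3,5,6,8,9} → only 7 remains.
r3c8 = 8: row 3 has {1,2,3,4,5,7}; col 8 has {1,4,5,6,9}; box has {1,2,5} → only 8 remains.
r4c5 = 9: row 4 has {1,2,4,5,6,7,8}; col 5 has {1,2,3,6,7}; box has {1,2,4,5,6,7} → only 9 remains.
r4c7 = 3: row 4 has {1,2,4,5,6,7,8,9}; col 7 has {1,2,5,6,7}; box has {1,4,5,6,7,8} → only 3 remains.
r6c4 = 3: row 6 has {1,4,5,6,7}; col 4 has {1,4,5,6,7,8}; box has {1,2,4,5,6,7,9} → only 3 remains.
r6c5 = 8: row 6 has {1,3,4,5,6,7}; col 5 has {1,2,3,6,7,9}; box has {1,2,3,4,5,6,7,9} → only 8 remains.
r6c7 = 9: row 6 has {1,3,4,5,6,7,8}; col 7 has {1,2,3,5,6,7}; box has {1,3,4,5,6,7,8} → only 9 remains.
r6c8 = 2: row 6 has {1,3,4,5,6,7,8,9}; col 8 has {1,4,5,6,8,9}; box has {1,3,4,5,6,7,8,9} → only 2 remains.
r7c4 = 2: row 7 has {1,3,4,5,6,7,8,9}; col 4 has {1,3,4,5,6,7,8}; box has {1,3,4,6,7,8} → only 2 remains.
r8c4 = 9: row 8 has {1,2,6,7}; col 4 has {1,2,3,4,5,6,7,8}; box has {1,2,3,4,6,7,8} → only 9 remains.
r8c5 = 5: row 8 has {1,2,6,7,9}; col 5 has {1,2,3,6,7,8,9}; box has {1,2,3,4,6,7,8,9} → only 5 remains.
r8c8 = 3: row 8 has {1,2,5,6,7,9}; col 8 has {1,2,4,5,6,8,9}; box has {1,2,5,6,7,9} → only 3 remains.
r8c9 = 4: row 8 has {1,2,3,5,6,7,9}; col 9 has {1,2,5,7,8}; box has {1,2,3,5,6,7,9} → only 4 remains.
r1c7 = 4: row 1 has {1,2,3,5,6,7}; col 7 has {1,2,3,5,6,7,9}; box has {1,2,5,8} → only 4 remains.
r1c9 = 9: row 1 has {1,2,3,4,5,6,7}; col 9 has {1,2,4,5,7,8}; box has {1,2,4,5,8} → only 9 remains.
r2c5 = 4: row 2 has {1,2,5,6,8,9}; col 5 has {1,2,3,5,6,7,8,9}; box has {1,2,3,5,6,7,8,9} → only 4 remains.
r2c8 = 7: row 2 has {1,2,4,5,6,8,9}; col 8 has {1,2,3,4,5,6,8,9}; box has {1,2,4,5,8,9} → only 7 remains.
r2c9 = 3: row 2 has {1,2,4,5,6,7,8,9}; col 9 has {1,2,4,5,7,8,9}; box has {1,2,4,5,7,8,9} → only 3 remains.
r3c3 = 9: row 3 has {1,2,3,4,5,7,8}; col 3 has {1,2,3,4,5,6,7}; box has {1,2,3,4,5,6,7} → only 9 remains.
r3c9 = 6: row 3 has {1,2,3,4,5,7,8,9}; col 9 has {1,2,3,4,5,7,8,9}; box has {1,2,3,4,5,7,8,9} → only 6 remains.
r8c7 = 8: row 8 has {1,2,3,4,5,6,7,9}; col 7 has {1,2,3,4,5,6,7,9}; box has {1,2,3,4,5,6,7,9} → only 8 remains.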